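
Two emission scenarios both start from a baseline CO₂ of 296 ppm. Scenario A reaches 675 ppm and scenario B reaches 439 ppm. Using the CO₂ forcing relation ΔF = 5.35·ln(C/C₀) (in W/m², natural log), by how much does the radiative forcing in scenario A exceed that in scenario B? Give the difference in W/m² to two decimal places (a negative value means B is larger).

ΔF_A − ΔF_B = 2.30 W/m²

ΔF_A = 5.35 ln(675/296) = 5.35 × 0.82435 = 4.4103 W/m².
ΔF_B = 5.35 ln(439/296) = 5.35 × 0.39414 = 2.1086 W/m².
Difference: 4.4103 − 2.1086 = 2.3017 W/m².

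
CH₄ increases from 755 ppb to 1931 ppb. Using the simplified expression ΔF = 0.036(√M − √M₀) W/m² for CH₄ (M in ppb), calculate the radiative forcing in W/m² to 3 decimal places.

CH₄: 0.036 × (√1931 − √755) = 0.036 × (43.9431 − 27.4773) = 0.036 × 16.4658 = 0.5928 W/m².

ΔF = 0.593 W/m²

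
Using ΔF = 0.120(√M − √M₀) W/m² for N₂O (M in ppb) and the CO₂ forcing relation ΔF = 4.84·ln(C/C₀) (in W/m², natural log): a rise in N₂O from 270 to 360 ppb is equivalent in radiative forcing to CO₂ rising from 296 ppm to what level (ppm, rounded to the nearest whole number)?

N₂O forcing: 0.120 × (√360 − √270) = 0.120 × (18.9737 − 16.4317) = 0.120 × 2.5420 = 0.30504 W/m².
Set 4.84 ln(C/296) = 0.30504: ln(C/296) = 0.30504/4.84 = 0.06302, so C = 296 × e^0.06302 = 296 × 1.06505 = 315.25 ppm.

C ≈ 315 ppm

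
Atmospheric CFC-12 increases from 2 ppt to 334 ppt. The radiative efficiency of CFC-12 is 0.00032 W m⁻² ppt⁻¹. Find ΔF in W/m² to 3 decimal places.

CFC-12: ΔF = 0.00032 × (334 − 2) = 0.00032 × 332 = 0.1062 W/m².

ΔF = 0.106 W/m²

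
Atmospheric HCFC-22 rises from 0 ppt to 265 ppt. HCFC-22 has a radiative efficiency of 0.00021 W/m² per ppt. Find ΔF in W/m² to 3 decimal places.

HCFC-22: ΔF = 0.00021 × (265 − 0) = 0.00021 × 265 = 0.0557 W/m².

ΔF = 0.056 W/m²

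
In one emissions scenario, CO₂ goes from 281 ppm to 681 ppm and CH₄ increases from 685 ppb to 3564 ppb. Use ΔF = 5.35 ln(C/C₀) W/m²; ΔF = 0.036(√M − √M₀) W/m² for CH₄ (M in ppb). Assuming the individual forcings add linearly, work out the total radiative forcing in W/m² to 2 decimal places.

ΔF = 5.94 W/m²

CO₂: 5.35 × ln(681/281) = 5.35 × ln(2.42349) = 5.35 × 0.88521 = 4.7359 W/m².
CH₄: 0.036 × (√3564 − √685) = 0.036 × (59.6992 − 26.1725) = 0.036 × 33.5267 = 1.2070 W/m².
Total ΔF = 4.7359 + 1.2070 = 5.9429 W/m².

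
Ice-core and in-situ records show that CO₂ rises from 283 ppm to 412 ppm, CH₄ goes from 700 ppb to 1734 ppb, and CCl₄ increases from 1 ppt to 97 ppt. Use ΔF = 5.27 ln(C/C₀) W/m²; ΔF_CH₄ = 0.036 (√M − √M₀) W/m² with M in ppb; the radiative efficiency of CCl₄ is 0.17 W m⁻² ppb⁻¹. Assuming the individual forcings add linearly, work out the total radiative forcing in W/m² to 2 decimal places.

ΔF = 2.54 W/m²

CO₂: 5.27 × ln(412/283) = 5.27 × ln(1.45583) = 5.27 × 0.37558 = 1.9793 W/m².
CH₄: 0.036 × (√1734 − √700) = 0.036 × (41.6413 − 26.4575) = 0.036 × 15.1838 = 0.5466 W/m².
CCl₄: Δ = 97 − 1 = 96 ppt = 0.096 ppb; ΔF = 0.17 × 0.096 = 0.0163 W/m².
Total ΔF = 1.9793 + 0.5466 + 0.0163 = 2.5422 W/m².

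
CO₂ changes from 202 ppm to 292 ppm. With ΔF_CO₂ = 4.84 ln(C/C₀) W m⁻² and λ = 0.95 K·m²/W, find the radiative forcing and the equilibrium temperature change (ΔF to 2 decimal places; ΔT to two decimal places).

CO₂: 4.84 × ln(292/202) = 4.84 × ln(1.44554) = 4.84 × 0.36848 = 1.7834 W/m².
ΔT = λ ΔF = 0.95 × 1.78 = 1.6910 K.

ΔF = 1.78 W/m²; ΔT = 1.69 K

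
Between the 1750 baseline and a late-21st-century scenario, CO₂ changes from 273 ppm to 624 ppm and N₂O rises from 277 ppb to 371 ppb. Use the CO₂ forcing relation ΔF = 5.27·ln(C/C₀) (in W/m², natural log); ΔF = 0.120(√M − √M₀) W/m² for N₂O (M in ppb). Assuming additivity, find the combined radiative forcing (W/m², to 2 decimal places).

CO₂: 5.27 × ln(624/273) = 5.27 × ln(2.28571) = 5.27 × 0.82668 = 4.3566 W/m².
N₂O: 0.120 × (√371 − √277) = 0.120 × (19.2614 − 16.6433) = 0.120 × 2.6181 = 0.3142 W/m².
Total ΔF = 4.3566 + 0.3142 = 4.6708 W/m².

ΔF = 4.67 W/m²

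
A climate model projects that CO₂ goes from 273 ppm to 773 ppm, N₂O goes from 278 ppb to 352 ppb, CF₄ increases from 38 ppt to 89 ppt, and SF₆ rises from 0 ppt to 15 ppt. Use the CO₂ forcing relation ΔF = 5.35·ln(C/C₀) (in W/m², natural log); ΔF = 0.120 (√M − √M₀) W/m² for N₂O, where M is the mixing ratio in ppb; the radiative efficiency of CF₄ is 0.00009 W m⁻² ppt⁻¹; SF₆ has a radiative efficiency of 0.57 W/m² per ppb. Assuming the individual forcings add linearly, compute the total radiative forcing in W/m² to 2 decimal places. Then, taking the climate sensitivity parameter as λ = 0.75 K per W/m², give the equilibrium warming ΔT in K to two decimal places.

ΔF = 5.83 W/m²; ΔT = 4.37 K

CO₂: 5.35 × ln(773/273) = 5.35 × ln(2.83150) = 5.35 × 1.04081 = 5.5683 W/m².
N₂O: 0.120 × (√352 − √278) = 0.120 × (18.7617 − 16.6733) = 0.120 × 2.0884 = 0.2506 W/m².
CF₄: ΔF = 0.00009 × (89 − 38) = 0.00009 × 51 = 0.0046 W/m².
SF₆: Δ = 15 − 0 = 15 ppt = 0.015 ppb; ΔF = 0.57 × 0.015 = 0.0086 W/m².
Total ΔF = 5.5683 + 0.2506 + 0.0046 + 0.0086 = 5.8321 W/m².
ΔT = λ ΔF = 0.75 × 5.83 = 4.3725 K.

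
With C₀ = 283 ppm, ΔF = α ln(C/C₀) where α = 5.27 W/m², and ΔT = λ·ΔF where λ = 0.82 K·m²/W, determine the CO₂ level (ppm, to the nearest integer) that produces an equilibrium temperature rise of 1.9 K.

C ≈ 439 ppm

Required forcing: ΔF = ΔT/λ = 1.9/0.82 = 2.3171 W/m².
Then ln(C/283) = ΔF/5.27 = 2.3171/5.27 = 0.43968.
So C = 283 × e^0.43968 = 283 × 1.55221 = 439.28 ppm.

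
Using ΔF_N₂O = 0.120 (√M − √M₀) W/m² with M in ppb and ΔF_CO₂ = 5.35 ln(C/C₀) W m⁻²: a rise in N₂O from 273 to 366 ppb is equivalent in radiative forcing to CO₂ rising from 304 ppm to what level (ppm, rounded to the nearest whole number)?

N₂O forcing: 0.120 × (√366 − √273) = 0.120 × (19.1311 − 16.5227) = 0.120 × 2.6084 = 0.31301 W/m².
Set 5.35 ln(C/304) = 0.31301: ln(C/304) = 0.31301/5.35 = 0.05851, so C = 304 × e^0.05851 = 304 × 1.06026 = 322.32 ppm.

C ≈ 322 ppm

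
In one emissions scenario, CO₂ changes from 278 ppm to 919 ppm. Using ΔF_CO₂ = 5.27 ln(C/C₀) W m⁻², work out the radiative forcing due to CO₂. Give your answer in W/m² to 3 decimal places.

ΔF = 6.301 W/m²

CO₂ absorption bands are partially saturated, so forcing scales with the logarithm of the concentration ratio.
CO₂: 5.27 × ln(919/278) = 5.27 × ln(3.30576) = 5.27 × 1.19567 = 6.3012 W/m².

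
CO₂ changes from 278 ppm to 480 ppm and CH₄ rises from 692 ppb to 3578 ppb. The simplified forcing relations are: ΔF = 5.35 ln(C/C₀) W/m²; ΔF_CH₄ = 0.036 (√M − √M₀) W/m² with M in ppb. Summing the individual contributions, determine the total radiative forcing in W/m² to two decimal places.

CO₂: 5.35 × ln(480/278) = 5.35 × ln(1.72662) = 5.35 × 0.54617 = 2.9220 W/m².
CH₄: 0.036 × (√3578 − √692) = 0.036 × (59.8164 − 26.3059) = 0.036 × 33.5105 = 1.2064 W/m².
Total ΔF = 2.9220 + 1.2064 = 4.1284 W/m².

ΔF = 4.13 W/m²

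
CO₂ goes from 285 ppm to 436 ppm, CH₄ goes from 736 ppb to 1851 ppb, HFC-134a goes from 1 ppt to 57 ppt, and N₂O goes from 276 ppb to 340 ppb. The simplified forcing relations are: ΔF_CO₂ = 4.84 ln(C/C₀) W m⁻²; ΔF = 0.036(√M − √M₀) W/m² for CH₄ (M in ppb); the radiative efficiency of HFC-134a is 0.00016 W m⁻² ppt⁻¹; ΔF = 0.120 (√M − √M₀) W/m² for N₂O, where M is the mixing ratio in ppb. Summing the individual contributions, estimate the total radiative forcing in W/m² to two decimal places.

CO₂: 4.84 × ln(436/285) = 4.84 × ln(1.52982) = 4.84 × 0.42515 = 2.0577 W/m².
CH₄: 0.036 × (√1851 − √736) = 0.036 × (43.0232 − 27.1293) = 0.036 × 15.8939 = 0.5722 W/m².
HFC-134a: ΔF = 0.00016 × (57 − 1) = 0.00016 × 56 = 0.0090 W/m².
N₂O: 0.120 × (√340 − √276) = 0.120 × (18.4391 − 16.6132) = 0.120 × 1.8259 = 0.2191 W/m².
Total ΔF = 2.0577 + 0.5722 + 0.0090 + 0.2191 = 2.8580 W/m².

ΔF = 2.86 W/m²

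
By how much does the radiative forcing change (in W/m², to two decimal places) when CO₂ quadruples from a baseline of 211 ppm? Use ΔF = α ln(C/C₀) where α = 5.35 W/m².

ΔF = 7.42 W/m²

Because the forcing depends only on the ratio C/C₀, the initial concentration does not enter.
ΔF = 5.35 × ln(4) = 5.35 × 1.38629 = 7.4167 W/m².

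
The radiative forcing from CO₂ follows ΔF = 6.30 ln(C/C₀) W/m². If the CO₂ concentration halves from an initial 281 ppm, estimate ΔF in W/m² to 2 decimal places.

ΔF = -4.37 W/m²

ΔF = 6.30 × ln(0.5) = 6.30 × -0.69315 = -4.3668 W/m².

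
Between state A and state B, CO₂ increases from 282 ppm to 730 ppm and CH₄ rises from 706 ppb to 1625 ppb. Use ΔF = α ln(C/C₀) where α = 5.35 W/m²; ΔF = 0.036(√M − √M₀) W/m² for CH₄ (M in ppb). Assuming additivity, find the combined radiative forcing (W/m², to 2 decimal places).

CO₂: 5.35 × ln(730/282) = 5.35 × ln(2.58865) = 5.35 × 0.95114 = 5.0886 W/m².
CH₄: 0.036 × (√1625 − √706) = 0.036 × (40.3113 − 26.5707) = 0.036 × 13.7406 = 0.4947 W/m².
Total ΔF = 5.0886 + 0.4947 = 5.5833 W/m².

ΔF = 5.58 W/m²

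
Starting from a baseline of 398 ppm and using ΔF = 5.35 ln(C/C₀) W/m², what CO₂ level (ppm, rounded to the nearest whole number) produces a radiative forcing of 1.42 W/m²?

C ≈ 519 ppm

Set 5.35 ln(C/398) = 1.42, so ln(C/398) = 1.42/5.35 = 0.26542.
Then C/398 = e^0.26542 = 1.30398, giving C = 398 × 1.30398 = 518.98 ppm.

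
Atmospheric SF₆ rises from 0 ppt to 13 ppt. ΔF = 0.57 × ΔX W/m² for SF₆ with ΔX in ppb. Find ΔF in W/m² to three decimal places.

SF₆: Δ = 13 − 0 = 13 ppt = 0.013 ppb; ΔF = 0.57 × 0.013 = 0.0074 W/m².

ΔF = 0.007 W/m²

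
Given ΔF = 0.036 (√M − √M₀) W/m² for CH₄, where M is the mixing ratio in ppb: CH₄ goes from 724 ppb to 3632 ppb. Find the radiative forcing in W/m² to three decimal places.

CH₄: 0.036 × (√3632 − √724) = 0.036 × (60.2661 − 26.9072) = 0.036 × 33.3589 = 1.2009 W/m².

ΔF = 1.201 W/m²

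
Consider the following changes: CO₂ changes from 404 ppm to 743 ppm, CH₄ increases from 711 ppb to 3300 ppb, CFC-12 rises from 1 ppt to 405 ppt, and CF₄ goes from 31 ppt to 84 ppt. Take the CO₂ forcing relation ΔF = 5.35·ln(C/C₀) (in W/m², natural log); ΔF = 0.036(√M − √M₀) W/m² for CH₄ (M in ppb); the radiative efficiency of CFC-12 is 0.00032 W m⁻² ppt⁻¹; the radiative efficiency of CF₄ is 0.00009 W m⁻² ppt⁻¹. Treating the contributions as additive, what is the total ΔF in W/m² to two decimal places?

CO₂: 5.35 × ln(743/404) = 5.35 × ln(1.83911) = 5.35 × 0.60928 = 3.2596 W/m².
CH₄: 0.036 × (√3300 − √711) = 0.036 × (57.4456 − 26.6646) = 0.036 × 30.7810 = 1.1081 W/m².
CFC-12: ΔF = 0.00032 × (405 − 1) = 0.00032 × 404 = 0.1293 W/m².
CF₄: ΔF = 0.00009 × (84 − 31) = 0.00009 × 53 = 0.0048 W/m².
Total ΔF = 3.2596 + 1.1081 + 0.1293 + 0.0048 = 4.5018 W/m².

ΔF = 4.50 W/m²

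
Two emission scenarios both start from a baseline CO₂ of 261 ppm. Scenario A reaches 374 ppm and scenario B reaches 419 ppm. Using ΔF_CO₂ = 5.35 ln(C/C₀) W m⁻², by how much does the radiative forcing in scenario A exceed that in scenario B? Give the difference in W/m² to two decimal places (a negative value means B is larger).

ΔF_A = 5.35 ln(374/261) = 5.35 × 0.35974 = 1.9246 W/m².
ΔF_B = 5.35 ln(419/261) = 5.35 × 0.47335 = 2.5324 W/m².
Difference: 1.9246 − 2.5324 = -0.6078 W/m².

ΔF_A − ΔF_B = -0.61 W/m²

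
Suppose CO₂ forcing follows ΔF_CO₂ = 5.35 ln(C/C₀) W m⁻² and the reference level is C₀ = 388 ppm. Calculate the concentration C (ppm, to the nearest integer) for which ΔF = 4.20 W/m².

C ≈ 851 ppm

Set 5.35 ln(C/388) = 4.20, so ln(C/388) = 4.20/5.35 = 0.78505.
Then C/388 = e^0.78505 = 2.19252, giving C = 388 × 2.19252 = 850.70 ppm.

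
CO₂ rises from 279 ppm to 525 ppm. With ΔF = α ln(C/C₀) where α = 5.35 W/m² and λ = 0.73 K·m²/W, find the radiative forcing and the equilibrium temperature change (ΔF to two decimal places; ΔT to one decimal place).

ΔF = 3.38 W/m²; ΔT = 2.5 K

CO₂: 5.35 × ln(525/279) = 5.35 × ln(1.88172) = 5.35 × 0.63219 = 3.3822 W/m².
ΔT = λ ΔF = 0.73 × 3.38 = 2.4674 K.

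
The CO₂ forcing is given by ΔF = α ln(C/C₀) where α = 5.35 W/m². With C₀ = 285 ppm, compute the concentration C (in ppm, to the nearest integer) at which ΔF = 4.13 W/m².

C ≈ 617 ppm

Set 5.35 ln(C/285) = 4.13, so ln(C/285) = 4.13/5.35 = 0.77196.
Then C/285 = e^0.77196 = 2.16400, giving C = 285 × 2.16400 = 616.74 ppm.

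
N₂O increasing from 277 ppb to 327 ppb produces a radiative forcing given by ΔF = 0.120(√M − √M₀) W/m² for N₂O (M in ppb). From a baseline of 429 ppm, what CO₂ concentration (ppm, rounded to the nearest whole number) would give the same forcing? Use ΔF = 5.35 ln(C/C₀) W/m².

C ≈ 443 ppm

N₂O forcing: 0.120 × (√327 − √277) = 0.120 × (18.0831 − 16.6433) = 0.120 × 1.4398 = 0.17278 W/m².
Set 5.35 ln(C/429) = 0.17278: ln(C/429) = 0.17278/5.35 = 0.03230, so C = 429 × e^0.03230 = 429 × 1.03283 = 443.08 ppm.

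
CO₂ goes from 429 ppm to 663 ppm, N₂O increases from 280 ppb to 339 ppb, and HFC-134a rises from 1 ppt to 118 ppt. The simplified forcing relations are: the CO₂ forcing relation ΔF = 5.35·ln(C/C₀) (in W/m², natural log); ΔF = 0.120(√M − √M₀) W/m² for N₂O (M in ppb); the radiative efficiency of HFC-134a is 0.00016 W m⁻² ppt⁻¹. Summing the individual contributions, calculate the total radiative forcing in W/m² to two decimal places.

ΔF = 2.55 W/m²

CO₂: 5.35 × ln(663/429) = 5.35 × ln(1.54545) = 5.35 × 0.43532 = 2.3290 W/m².
N₂O: 0.120 × (√339 − √280) = 0.120 × (18.4120 − 16.7332) = 0.120 × 1.6788 = 0.2015 W/m².
HFC-134a: ΔF = 0.00016 × (118 − 1) = 0.00016 × 117 = 0.0187 W/m².
Total ΔF = 2.3290 + 0.2015 + 0.0187 = 2.5492 W/m².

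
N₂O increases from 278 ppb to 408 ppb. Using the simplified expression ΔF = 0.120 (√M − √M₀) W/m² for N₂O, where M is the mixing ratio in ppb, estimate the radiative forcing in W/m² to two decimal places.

ΔF = 0.42 W/m²

N₂O: 0.120 × (√408 − √278) = 0.120 × (20.1990 − 16.6733) = 0.120 × 3.5257 = 0.4231 W/m².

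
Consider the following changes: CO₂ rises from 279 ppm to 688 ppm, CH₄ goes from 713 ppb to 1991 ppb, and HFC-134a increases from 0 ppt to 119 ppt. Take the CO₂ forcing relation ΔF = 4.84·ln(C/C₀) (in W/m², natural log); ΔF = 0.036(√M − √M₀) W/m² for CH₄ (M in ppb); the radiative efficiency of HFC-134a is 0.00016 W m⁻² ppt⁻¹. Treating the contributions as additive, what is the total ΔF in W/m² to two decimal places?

CO₂: 4.84 × ln(688/279) = 4.84 × ln(2.46595) = 4.84 × 0.90258 = 4.3685 W/m².
CH₄: 0.036 × (√1991 − √713) = 0.036 × (44.6206 − 26.7021) = 0.036 × 17.9185 = 0.6451 W/m².
HFC-134a: ΔF = 0.00016 × (119 − 0) = 0.00016 × 119 = 0.0190 W/m².
Total ΔF = 4.3685 + 0.6451 + 0.0190 = 5.0326 W/m².

ΔF = 5.03 W/m²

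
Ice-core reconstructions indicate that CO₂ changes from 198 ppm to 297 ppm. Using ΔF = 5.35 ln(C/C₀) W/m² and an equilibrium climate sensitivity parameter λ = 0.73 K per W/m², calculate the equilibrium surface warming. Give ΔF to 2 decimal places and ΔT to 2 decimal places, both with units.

CO₂: 5.35 × ln(297/198) = 5.35 × ln(1.50000) = 5.35 × 0.40547 = 2.1693 W/m².
ΔT = λ ΔF = 0.73 × 2.17 = 1.5841 K.

ΔF = 2.17 W/m²; ΔT = 1.58 K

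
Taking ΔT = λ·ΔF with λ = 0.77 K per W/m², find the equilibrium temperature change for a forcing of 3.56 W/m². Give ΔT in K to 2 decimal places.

ΔT = λ ΔF = 0.77 × 3.56 = 2.7412 K.

ΔT = 2.74 K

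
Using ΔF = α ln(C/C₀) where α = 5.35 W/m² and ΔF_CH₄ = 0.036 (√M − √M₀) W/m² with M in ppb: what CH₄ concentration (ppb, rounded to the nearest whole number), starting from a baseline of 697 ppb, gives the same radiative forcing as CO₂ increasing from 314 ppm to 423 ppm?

M ≈ 4996 ppb

CO₂ forcing: 5.35 × ln(423/314) = 5.35 × 0.297979 = 1.59419 W/m².
Set 0.036(√M − √697) = 1.59419: √M = 1.59419/0.036 + √697 = 44.2831 + 26.4008 = 70.6839.
M = (70.6839)² = 4996.21 ppb.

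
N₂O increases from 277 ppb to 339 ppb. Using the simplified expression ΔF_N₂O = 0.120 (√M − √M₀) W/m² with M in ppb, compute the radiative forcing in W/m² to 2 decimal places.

ΔF = 0.21 W/m²

N₂O: 0.120 × (√339 − √277) = 0.120 × (18.4120 − 16.6433) = 0.120 × 1.7687 = 0.2122 W/m².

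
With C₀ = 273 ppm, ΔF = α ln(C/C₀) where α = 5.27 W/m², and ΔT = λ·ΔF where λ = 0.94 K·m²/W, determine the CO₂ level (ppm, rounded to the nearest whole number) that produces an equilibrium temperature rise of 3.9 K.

Required forcing: ΔF = ΔT/λ = 3.9/0.94 = 4.1489 W/m².
Then ln(C/273) = ΔF/5.27 = 4.1489/5.27 = 0.78727.
So C = 273 × e^0.78727 = 273 × 2.19739 = 599.89 ppm.

C ≈ 600 ppm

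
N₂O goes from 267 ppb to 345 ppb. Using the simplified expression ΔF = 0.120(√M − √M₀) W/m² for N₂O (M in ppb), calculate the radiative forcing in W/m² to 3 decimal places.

N₂O: 0.120 × (√345 − √267) = 0.120 × (18.5742 − 16.3401) = 0.120 × 2.2341 = 0.2681 W/m².

ΔF = 0.268 W/m²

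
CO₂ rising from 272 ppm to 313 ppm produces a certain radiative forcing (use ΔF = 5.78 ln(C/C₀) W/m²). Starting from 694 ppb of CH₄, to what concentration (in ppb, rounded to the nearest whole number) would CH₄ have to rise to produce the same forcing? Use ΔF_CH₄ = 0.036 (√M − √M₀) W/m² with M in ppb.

M ≈ 2390 ppb

CO₂ forcing: 5.78 × ln(313/272) = 5.78 × 0.140401 = 0.81152 W/m².
Set 0.036(√M − √694) = 0.81152: √M = 0.81152/0.036 + √694 = 22.5422 + 26.3439 = 48.8861.
M = (48.8861)² = 2389.85 ppb.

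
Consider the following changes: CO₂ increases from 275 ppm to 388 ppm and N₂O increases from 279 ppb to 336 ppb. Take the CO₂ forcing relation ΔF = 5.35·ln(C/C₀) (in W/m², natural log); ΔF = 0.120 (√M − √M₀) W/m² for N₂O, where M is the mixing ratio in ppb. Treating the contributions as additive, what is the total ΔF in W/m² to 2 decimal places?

ΔF = 2.04 W/m²

CO₂: 5.35 × ln(388/275) = 5.35 × ln(1.41091) = 5.35 × 0.34423 = 1.8416 W/m².
N₂O: 0.120 × (√336 − √279) = 0.120 × (18.3303 − 16.7033) = 0.120 × 1.6270 = 0.1952 W/m².
Total ΔF = 1.8416 + 0.1952 = 2.0368 W/m².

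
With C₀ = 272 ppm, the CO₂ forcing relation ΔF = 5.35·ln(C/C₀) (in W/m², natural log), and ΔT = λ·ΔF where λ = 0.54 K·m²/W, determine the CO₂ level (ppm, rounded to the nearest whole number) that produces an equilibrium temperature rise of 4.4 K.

Required forcing: ΔF = ΔT/λ = 4.4/0.54 = 8.1481 W/m².
Then ln(C/272) = ΔF/5.35 = 8.1481/5.35 = 1.52301.
So C = 272 × e^1.52301 = 272 × 4.58601 = 1247.39 ppm.

C ≈ 1247 ppm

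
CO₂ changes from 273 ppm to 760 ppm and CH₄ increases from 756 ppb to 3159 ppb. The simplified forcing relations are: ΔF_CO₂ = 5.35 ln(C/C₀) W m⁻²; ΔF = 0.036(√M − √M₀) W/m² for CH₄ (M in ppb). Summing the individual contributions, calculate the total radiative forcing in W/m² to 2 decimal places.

CO₂: 5.35 × ln(760/273) = 5.35 × ln(2.78388) = 5.35 × 1.02385 = 5.4776 W/m².
CH₄: 0.036 × (√3159 − √756) = 0.036 × (56.2050 − 27.4955) = 0.036 × 28.7095 = 1.0335 W/m².
Total ΔF = 5.4776 + 1.0335 = 6.5111 W/m².

ΔF = 6.51 W/m²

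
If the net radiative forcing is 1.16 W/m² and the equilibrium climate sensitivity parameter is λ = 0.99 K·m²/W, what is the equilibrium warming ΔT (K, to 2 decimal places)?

ΔT = λ ΔF = 0.99 × 1.16 = 1.1484 K.

ΔT = 1.15 K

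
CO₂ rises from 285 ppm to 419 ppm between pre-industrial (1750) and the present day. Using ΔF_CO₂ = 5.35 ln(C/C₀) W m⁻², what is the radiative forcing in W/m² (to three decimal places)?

ΔF = 2.062 W/m²

CO₂: 5.35 × ln(419/285) = 5.35 × ln(1.47018) = 5.35 × 0.38538 = 2.0618 W/m².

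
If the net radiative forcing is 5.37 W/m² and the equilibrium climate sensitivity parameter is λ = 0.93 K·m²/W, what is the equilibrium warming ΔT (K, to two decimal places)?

ΔT = 4.99 K

ΔT = λ ΔF = 0.93 × 5.37 = 4.9941 K.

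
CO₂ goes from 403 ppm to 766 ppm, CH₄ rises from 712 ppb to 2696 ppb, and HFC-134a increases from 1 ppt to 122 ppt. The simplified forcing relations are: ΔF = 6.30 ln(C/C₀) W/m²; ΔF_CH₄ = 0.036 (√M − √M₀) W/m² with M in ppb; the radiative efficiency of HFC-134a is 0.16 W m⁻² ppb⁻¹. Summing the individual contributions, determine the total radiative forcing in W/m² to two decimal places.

CO₂: 6.30 × ln(766/403) = 6.30 × ln(1.90074) = 6.30 × 0.64224 = 4.0461 W/m².
CH₄: 0.036 × (√2696 − √712) = 0.036 × (51.9230 − 26.6833) = 0.036 × 25.2397 = 0.9086 W/m².
HFC-134a: Δ = 122 − 1 = 121 ppt = 0.121 ppb; ΔF = 0.16 × 0.121 = 0.0194 W/m².
Total ΔF = 4.0461 + 0.9086 + 0.0194 = 4.9741 W/m².

ΔF = 4.97 W/m²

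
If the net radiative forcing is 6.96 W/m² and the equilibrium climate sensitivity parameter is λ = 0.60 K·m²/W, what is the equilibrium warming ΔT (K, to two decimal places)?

ΔT = 4.18 K

ΔT = λ ΔF = 0.60 × 6.96 = 4.1760 K.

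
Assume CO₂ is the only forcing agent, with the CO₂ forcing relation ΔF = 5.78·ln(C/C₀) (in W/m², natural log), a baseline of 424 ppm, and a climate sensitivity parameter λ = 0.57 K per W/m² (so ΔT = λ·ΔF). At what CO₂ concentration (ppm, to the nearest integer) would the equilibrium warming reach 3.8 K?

Required forcing: ΔF = ΔT/λ = 3.8/0.57 = 6.6667 W/m².
Then ln(C/424) = ΔF/5.78 = 6.6667/5.78 = 1.15341.
So C = 424 × e^1.15341 = 424 × 3.16898 = 1343.65 ppm.

C ≈ 1344 ppm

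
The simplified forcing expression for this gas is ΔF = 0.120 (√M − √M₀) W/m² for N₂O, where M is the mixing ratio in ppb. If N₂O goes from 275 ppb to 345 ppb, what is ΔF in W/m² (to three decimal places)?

ΔF = 0.239 W/m²

N₂O: 0.120 × (√345 − √275) = 0.120 × (18.5742 − 16.5831) = 0.120 × 1.9911 = 0.2389 W/m².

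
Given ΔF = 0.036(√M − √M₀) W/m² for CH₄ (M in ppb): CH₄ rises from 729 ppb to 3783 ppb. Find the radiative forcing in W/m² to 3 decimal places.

ΔF = 1.242 W/m²

CH₄: 0.036 × (√3783 − √729) = 0.036 × (61.5061 − 27.0000) = 0.036 × 34.5061 = 1.2422 W/m².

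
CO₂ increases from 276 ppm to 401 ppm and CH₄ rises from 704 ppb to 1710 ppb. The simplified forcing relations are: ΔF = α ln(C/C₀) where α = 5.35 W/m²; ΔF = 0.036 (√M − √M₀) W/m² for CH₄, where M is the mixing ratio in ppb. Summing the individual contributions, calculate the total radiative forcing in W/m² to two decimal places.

ΔF = 2.53 W/m²

CO₂: 5.35 × ln(401/276) = 5.35 × ln(1.45290) = 5.35 × 0.37356 = 1.9985 W/m².
CH₄: 0.036 × (√1710 − √704) = 0.036 × (41.3521 − 26.5330) = 0.036 × 14.8191 = 0.5335 W/m².
Total ΔF = 1.9985 + 0.5335 = 2.5320 W/m².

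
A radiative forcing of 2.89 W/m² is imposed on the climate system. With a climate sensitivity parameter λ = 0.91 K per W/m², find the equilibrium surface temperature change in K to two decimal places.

ΔT = 2.63 K

ΔT = λ ΔF = 0.91 × 2.89 = 2.6299 K.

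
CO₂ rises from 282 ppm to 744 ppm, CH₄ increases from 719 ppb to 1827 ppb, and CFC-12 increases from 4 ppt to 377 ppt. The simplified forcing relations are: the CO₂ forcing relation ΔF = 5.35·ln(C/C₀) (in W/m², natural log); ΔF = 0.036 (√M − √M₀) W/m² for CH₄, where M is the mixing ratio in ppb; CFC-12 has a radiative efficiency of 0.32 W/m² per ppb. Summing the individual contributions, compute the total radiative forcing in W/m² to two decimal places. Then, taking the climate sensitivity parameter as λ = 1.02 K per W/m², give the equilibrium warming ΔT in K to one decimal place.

ΔF = 5.88 W/m²; ΔT = 6.0 K

CO₂: 5.35 × ln(744/282) = 5.35 × ln(2.63830) = 5.35 × 0.97013 = 5.1902 W/m².
CH₄: 0.036 × (√1827 − √719) = 0.036 × (42.7434 − 26.8142) = 0.036 × 15.9292 = 0.5735 W/m².
CFC-12: Δ = 377 − 4 = 373 ppt = 0.373 ppb; ΔF = 0.32 × 0.373 = 0.1194 W/m².
Total ΔF = 5.1902 + 0.5735 + 0.1194 = 5.8831 W/m².
ΔT = λ ΔF = 1.02 × 5.88 = 5.9976 K.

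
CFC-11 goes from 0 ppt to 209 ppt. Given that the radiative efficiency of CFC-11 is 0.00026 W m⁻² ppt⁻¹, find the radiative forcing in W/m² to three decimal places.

CFC-11: ΔF = 0.00026 × (209 − 0) = 0.00026 × 209 = 0.0543 W/m².

ΔF = 0.054 W/m²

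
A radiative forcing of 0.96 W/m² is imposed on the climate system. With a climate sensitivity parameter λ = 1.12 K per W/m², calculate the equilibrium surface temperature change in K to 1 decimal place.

ΔT = 1.1 K

ΔT = λ ΔF = 1.12 × 0.96 = 1.0752 K.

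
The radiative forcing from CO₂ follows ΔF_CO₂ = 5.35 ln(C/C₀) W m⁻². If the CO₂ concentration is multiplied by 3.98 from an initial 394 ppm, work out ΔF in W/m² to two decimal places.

ΔF = 7.39 W/m²

ΔF = 5.35 × ln(3.98) = 5.35 × 1.38128 = 7.3898 W/m².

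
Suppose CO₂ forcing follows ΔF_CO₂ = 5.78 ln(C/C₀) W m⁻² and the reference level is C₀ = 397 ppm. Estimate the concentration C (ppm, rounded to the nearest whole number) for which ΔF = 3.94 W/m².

Set 5.78 ln(C/397) = 3.94, so ln(C/397) = 3.94/5.78 = 0.68166.
Then C/397 = e^0.68166 = 1.97716, giving C = 397 × 1.97716 = 784.93 ppm.

C ≈ 785 ppm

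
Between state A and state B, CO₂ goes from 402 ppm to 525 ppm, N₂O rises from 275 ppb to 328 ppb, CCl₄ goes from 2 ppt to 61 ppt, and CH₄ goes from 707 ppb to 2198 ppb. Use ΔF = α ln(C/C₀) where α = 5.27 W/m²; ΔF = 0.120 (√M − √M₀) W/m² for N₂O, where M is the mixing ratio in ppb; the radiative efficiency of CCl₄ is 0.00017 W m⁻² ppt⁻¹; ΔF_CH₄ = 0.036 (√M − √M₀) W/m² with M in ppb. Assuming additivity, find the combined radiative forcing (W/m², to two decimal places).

ΔF = 2.33 W/m²

CO₂: 5.27 × ln(525/402) = 5.27 × ln(1.30597) = 5.27 × 0.26695 = 1.4068 W/m².
N₂O: 0.120 × (√328 − √275) = 0.120 × (18.1108 − 16.5831) = 0.120 × 1.5277 = 0.1833 W/m².
CCl₄: ΔF = 0.00017 × (61 − 2) = 0.00017 × 59 = 0.0100 W/m².
CH₄: 0.036 × (√2198 − √707) = 0.036 × (46.8828 − 26.5895) = 0.036 × 20.2933 = 0.7306 W/m².
Total ΔF = 1.4068 + 0.1833 + 0.0100 + 0.7306 = 2.3307 W/m².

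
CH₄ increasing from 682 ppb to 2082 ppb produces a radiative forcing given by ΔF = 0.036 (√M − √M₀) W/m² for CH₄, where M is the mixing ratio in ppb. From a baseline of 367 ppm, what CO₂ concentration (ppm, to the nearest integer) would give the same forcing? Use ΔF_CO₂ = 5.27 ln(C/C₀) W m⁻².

CH₄ forcing: 0.036 × (√2082 − √682) = 0.036 × (45.6289 − 26.1151) = 0.036 × 19.5138 = 0.70250 W/m².
Set 5.27 ln(C/367) = 0.70250: ln(C/367) = 0.70250/5.27 = 0.13330, so C = 367 × e^0.13330 = 367 × 1.14259 = 419.33 ppm.

C ≈ 419 ppm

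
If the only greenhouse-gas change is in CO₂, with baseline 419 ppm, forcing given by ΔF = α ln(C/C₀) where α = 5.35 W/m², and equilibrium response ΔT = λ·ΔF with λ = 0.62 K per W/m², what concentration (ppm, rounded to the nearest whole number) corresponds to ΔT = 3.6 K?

C ≈ 1240 ppm

Required forcing: ΔF = ΔT/λ = 3.6/0.62 = 5.8065 W/m².
Then ln(C/419) = ΔF/5.35 = 5.8065/5.35 = 1.08533.
So C = 419 × e^1.08533 = 419 × 2.96042 = 1240.42 ppm.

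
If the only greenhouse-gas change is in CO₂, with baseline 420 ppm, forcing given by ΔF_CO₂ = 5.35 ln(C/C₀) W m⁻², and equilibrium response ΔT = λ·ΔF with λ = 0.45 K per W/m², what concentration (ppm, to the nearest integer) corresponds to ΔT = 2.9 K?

C ≈ 1401 ppm

Required forcing: ΔF = ΔT/λ = 2.9/0.45 = 6.4444 W/m².
Then ln(C/420) = ΔF/5.35 = 6.4444/5.35 = 1.20456.
So C = 420 × e^1.20456 = 420 × 3.33529 = 1400.82 ppm.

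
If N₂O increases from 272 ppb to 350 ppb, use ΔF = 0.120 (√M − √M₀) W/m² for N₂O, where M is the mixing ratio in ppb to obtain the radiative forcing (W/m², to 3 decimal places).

ΔF = 0.266 W/m²

N₂O: 0.120 × (√350 − √272) = 0.120 × (18.7083 − 16.4924) = 0.120 × 2.2159 = 0.2659 W/m².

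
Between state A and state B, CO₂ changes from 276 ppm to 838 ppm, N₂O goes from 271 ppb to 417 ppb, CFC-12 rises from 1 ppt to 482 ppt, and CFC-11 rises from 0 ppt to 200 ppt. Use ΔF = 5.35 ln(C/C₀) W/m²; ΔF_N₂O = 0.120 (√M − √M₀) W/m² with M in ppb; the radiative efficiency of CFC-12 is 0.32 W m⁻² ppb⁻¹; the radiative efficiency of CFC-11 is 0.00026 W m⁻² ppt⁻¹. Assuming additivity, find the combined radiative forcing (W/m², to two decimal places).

ΔF = 6.62 W/m²

CO₂: 5.35 × ln(838/276) = 5.35 × ln(3.03623) = 5.35 × 1.11062 = 5.9418 W/m².
N₂O: 0.120 × (√417 − √271) = 0.120 × (20.4206 − 16.4621) = 0.120 × 3.9585 = 0.4750 W/m².
CFC-12: Δ = 482 − 1 = 481 ppt = 0.481 ppb; ΔF = 0.32 × 0.481 = 0.1539 W/m².
CFC-11: ΔF = 0.00026 × (200 − 0) = 0.00026 × 200 = 0.0520 W/m².
Total ΔF = 5.9418 + 0.4750 + 0.1539 + 0.0520 = 6.6227 W/m².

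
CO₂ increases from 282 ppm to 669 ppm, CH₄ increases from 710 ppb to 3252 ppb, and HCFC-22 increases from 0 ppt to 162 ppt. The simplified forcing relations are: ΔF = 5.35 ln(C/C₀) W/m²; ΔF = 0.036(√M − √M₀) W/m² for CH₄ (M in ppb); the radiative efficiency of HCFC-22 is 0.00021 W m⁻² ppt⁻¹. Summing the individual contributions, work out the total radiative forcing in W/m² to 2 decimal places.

ΔF = 5.75 W/m²

CO₂: 5.35 × ln(669/282) = 5.35 × ln(2.37234) = 5.35 × 0.86388 = 4.6218 W/m².
CH₄: 0.036 × (√3252 − √710) = 0.036 × (57.0263 − 26.6458) = 0.036 × 30.3805 = 1.0937 W/m².
HCFC-22: ΔF = 0.00021 × (162 − 0) = 0.00021 × 162 = 0.0340 W/m².
Total ΔF = 4.6218 + 1.0937 + 0.0340 = 5.7495 W/m².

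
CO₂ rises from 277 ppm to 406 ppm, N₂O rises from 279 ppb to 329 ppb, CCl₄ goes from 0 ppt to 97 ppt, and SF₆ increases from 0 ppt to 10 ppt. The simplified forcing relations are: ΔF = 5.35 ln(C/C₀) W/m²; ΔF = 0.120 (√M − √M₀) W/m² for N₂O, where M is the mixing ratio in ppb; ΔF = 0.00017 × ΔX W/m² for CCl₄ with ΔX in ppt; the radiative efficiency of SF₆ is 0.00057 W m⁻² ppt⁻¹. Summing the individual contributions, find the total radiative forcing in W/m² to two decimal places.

ΔF = 2.24 W/m²

CO₂: 5.35 × ln(406/277) = 5.35 × ln(1.46570) = 5.35 × 0.38233 = 2.0455 W/m².
N₂O: 0.120 × (√329 − √279) = 0.120 × (18.1384 − 16.7033) = 0.120 × 1.4351 = 0.1722 W/m².
CCl₄: ΔF = 0.00017 × (97 − 0) = 0.00017 × 97 = 0.0165 W/m².
SF₆: ΔF = 0.00057 × (10 − 0) = 0.00057 × 10 = 0.0057 W/m².
Total ΔF = 2.0455 + 0.1722 + 0.0165 + 0.0057 = 2.2399 W/m².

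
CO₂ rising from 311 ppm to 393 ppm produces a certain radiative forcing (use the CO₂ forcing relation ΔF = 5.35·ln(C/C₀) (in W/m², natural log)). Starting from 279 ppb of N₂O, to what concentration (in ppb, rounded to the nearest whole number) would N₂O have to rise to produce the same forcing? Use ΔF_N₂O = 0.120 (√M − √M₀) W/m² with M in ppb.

CO₂ forcing: 5.35 × ln(393/311) = 5.35 × 0.234017 = 1.25199 W/m².
Set 0.120(√M − √279) = 1.25199: √M = 1.25199/0.120 + √279 = 10.4333 + 16.7033 = 27.1366.
M = (27.1366)² = 736.40 ppb.

M ≈ 736 ppb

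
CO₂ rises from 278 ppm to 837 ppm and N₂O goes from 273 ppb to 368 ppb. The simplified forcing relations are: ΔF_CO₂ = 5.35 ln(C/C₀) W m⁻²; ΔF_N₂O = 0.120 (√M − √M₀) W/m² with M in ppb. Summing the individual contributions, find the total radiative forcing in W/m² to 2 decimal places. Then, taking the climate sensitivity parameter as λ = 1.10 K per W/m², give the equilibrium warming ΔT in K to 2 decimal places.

CO₂: 5.35 × ln(837/278) = 5.35 × ln(3.01079) = 5.35 × 1.10220 = 5.8968 W/m².
N₂O: 0.120 × (√368 − √273) = 0.120 × (19.1833 − 16.5227) = 0.120 × 2.6606 = 0.3193 W/m².
Total ΔF = 5.8968 + 0.3193 = 6.2161 W/m².
ΔT = λ ΔF = 1.10 × 6.22 = 6.8420 K.

ΔF = 6.22 W/m²; ΔT = 6.84 K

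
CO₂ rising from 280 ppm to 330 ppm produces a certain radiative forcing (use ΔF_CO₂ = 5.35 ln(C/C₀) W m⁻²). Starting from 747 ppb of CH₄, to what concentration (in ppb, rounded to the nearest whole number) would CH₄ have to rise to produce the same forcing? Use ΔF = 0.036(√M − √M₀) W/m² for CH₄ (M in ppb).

CO₂ forcing: 5.35 × ln(330/280) = 5.35 × 0.164303 = 0.87902 W/m².
Set 0.036(√M − √747) = 0.87902: √M = 0.87902/0.036 + √747 = 24.4172 + 27.3313 = 51.7485.
M = (51.7485)² = 2677.91 ppb.

M ≈ 2678 ppb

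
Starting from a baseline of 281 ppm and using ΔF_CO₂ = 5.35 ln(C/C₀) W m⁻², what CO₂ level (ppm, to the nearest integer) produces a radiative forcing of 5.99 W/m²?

C ≈ 861 ppm

Set 5.35 ln(C/281) = 5.99, so ln(C/281) = 5.99/5.35 = 1.11963.
Then C/281 = e^1.11963 = 3.06372, giving C = 281 × 3.06372 = 860.91 ppm.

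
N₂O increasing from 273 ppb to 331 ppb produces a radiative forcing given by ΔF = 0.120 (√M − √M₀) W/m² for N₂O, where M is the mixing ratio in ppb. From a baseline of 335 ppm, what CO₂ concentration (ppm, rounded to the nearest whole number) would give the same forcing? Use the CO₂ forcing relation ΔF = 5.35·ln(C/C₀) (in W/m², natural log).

N₂O forcing: 0.120 × (√331 − √273) = 0.120 × (18.1934 − 16.5227) = 0.120 × 1.6707 = 0.20048 W/m².
Set 5.35 ln(C/335) = 0.20048: ln(C/335) = 0.20048/5.35 = 0.03747, so C = 335 × e^0.03747 = 335 × 1.03818 = 347.79 ppm.

C ≈ 348 ppm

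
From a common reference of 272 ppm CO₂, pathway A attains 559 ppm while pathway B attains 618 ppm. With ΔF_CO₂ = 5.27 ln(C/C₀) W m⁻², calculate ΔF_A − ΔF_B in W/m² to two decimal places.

ΔF_A = 5.27 ln(559/272) = 5.27 × 0.72035 = 3.7962 W/m².
ΔF_B = 5.27 ln(618/272) = 5.27 × 0.82069 = 4.3250 W/m².
Difference: 3.7962 − 4.3250 = -0.5288 W/m².
(Equivalently, ΔF_A − ΔF_B = 5.27 ln(559/618) = 5.27 × -0.10034 = -0.5288 W/m².)

ΔF_A − ΔF_B = -0.53 W/m²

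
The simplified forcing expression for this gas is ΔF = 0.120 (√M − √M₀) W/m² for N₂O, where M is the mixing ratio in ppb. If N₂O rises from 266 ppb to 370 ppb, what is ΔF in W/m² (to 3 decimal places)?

ΔF = 0.351 W/m²

N₂O: 0.120 × (√370 − √266) = 0.120 × (19.2354 − 16.3095) = 0.120 × 2.9259 = 0.3511 W/m².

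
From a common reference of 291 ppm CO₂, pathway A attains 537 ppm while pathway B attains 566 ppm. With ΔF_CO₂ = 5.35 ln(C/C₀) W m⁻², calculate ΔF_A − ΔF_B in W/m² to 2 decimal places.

ΔF_A = 5.35 ln(537/291) = 5.35 × 0.61267 = 3.2778 W/m².
ΔF_B = 5.35 ln(566/291) = 5.35 × 0.66527 = 3.5592 W/m².
Difference: 3.2778 − 3.5592 = -0.2814 W/m².
(Equivalently, ΔF_A − ΔF_B = 5.35 ln(537/566) = 5.35 × -0.05260 = -0.2814 W/m².)

ΔF_A − ΔF_B = -0.28 W/m²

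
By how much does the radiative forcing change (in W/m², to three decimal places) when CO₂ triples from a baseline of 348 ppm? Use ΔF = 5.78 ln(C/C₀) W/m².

ΔF = 6.350 W/m²

Because the forcing depends only on the ratio C/C₀, the initial concentration does not enter.
ΔF = 5.78 × ln(3) = 5.78 × 1.09861 = 6.3500 W/m².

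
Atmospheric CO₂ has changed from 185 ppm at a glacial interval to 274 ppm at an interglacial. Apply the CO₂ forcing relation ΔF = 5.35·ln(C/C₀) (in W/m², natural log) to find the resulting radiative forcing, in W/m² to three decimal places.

CO₂: 5.35 × ln(274/185) = 5.35 × ln(1.48108) = 5.35 × 0.39277 = 2.1013 W/m².

ΔF = 2.101 W/m²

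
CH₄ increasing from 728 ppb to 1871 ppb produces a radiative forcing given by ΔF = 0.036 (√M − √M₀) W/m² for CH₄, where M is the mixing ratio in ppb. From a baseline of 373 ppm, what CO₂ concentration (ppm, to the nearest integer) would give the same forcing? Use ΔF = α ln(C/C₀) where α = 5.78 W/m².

CH₄ forcing: 0.036 × (√1871 − √728) = 0.036 × (43.2551 − 26.9815) = 0.036 × 16.2736 = 0.58585 W/m².
Set 5.78 ln(C/373) = 0.58585: ln(C/373) = 0.58585/5.78 = 0.10136, so C = 373 × e^0.10136 = 373 × 1.10667 = 412.79 ppm.

C ≈ 413 ppm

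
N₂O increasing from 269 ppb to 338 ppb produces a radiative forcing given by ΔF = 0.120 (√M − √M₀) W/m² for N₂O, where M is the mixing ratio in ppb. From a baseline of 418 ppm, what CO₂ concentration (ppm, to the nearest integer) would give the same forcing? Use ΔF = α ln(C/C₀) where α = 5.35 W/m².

C ≈ 437 ppm

N₂O forcing: 0.120 × (√338 − √269) = 0.120 × (18.3848 − 16.4012) = 0.120 × 1.9836 = 0.23803 W/m².
Set 5.35 ln(C/418) = 0.23803: ln(C/418) = 0.23803/5.35 = 0.04449, so C = 418 × e^0.04449 = 418 × 1.04549 = 437.01 ppm.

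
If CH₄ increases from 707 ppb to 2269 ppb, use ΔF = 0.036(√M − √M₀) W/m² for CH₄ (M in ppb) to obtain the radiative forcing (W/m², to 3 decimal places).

ΔF = 0.758 W/m²

CH₄: 0.036 × (√2269 − √707) = 0.036 × (47.6340 − 26.5895) = 0.036 × 21.0445 = 0.7576 W/m².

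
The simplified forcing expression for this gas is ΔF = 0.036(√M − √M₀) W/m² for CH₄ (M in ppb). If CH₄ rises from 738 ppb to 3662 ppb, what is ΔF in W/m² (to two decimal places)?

CH₄: 0.036 × (√3662 − √738) = 0.036 × (60.5145 − 27.1662) = 0.036 × 33.3483 = 1.2005 W/m².

ΔF = 1.20 W/m²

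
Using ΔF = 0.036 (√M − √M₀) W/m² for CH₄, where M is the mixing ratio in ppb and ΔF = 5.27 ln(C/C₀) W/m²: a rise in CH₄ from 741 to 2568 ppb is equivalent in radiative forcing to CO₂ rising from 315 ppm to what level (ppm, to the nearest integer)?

CH₄ forcing: 0.036 × (√2568 − √741) = 0.036 × (50.6754 − 27.2213) = 0.036 × 23.4541 = 0.84435 W/m².
Set 5.27 ln(C/315) = 0.84435: ln(C/315) = 0.84435/5.27 = 0.16022, so C = 315 × e^0.16022 = 315 × 1.17377 = 369.74 ppm.

C ≈ 370 ppm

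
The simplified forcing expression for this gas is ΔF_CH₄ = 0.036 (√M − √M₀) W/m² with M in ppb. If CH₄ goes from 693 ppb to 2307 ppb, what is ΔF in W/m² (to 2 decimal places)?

CH₄: 0.036 × (√2307 − √693) = 0.036 × (48.0312 − 26.3249) = 0.036 × 21.7063 = 0.7814 W/m².

ΔF = 0.78 W/m²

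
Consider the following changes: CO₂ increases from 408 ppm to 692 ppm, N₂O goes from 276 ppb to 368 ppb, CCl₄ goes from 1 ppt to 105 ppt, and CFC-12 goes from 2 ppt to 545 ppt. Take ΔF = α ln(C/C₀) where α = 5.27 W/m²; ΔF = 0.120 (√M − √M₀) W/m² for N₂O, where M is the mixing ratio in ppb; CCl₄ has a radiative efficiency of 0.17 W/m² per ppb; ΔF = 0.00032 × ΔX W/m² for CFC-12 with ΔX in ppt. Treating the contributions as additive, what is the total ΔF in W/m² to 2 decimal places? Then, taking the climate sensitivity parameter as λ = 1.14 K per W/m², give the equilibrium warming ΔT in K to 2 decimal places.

ΔF = 3.28 W/m²; ΔT = 3.74 K

CO₂: 5.27 × ln(692/408) = 5.27 × ln(1.69608) = 5.27 × 0.52832 = 2.7842 W/m².
N₂O: 0.120 × (√368 − √276) = 0.120 × (19.1833 − 16.6132) = 0.120 × 2.5701 = 0.3084 W/m².
CCl₄: Δ = 105 − 1 = 104 ppt = 0.104 ppb; ΔF = 0.17 × 0.104 = 0.0177 W/m².
CFC-12: ΔF = 0.00032 × (545 − 2) = 0.00032 × 543 = 0.1738 W/m².
Total ΔF = 2.7842 + 0.3084 + 0.0177 + 0.1738 = 3.2841 W/m².
ΔT = λ ΔF = 1.14 × 3.28 = 3.7392 K.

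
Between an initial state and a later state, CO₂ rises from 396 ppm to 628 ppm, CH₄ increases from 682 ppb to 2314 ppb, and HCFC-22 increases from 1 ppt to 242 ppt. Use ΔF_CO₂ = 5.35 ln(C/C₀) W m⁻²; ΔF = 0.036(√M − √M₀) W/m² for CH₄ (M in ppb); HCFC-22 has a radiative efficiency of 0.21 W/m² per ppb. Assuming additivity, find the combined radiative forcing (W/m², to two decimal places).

ΔF = 3.31 W/m²

CO₂: 5.35 × ln(628/396) = 5.35 × ln(1.58586) = 5.35 × 0.46113 = 2.4670 W/m².
CH₄: 0.036 × (√2314 − √682) = 0.036 × (48.1041 − 26.1151) = 0.036 × 21.9890 = 0.7916 W/m².
HCFC-22: Δ = 242 − 1 = 241 ppt = 0.241 ppb; ΔF = 0.21 × 0.241 = 0.0506 W/m².
Total ΔF = 2.4670 + 0.7916 + 0.0506 = 3.3092 W/m².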